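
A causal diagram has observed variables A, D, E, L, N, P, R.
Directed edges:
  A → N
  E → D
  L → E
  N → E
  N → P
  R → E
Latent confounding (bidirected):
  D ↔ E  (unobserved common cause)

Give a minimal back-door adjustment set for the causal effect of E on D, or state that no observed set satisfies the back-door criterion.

E→D: no observed back-door set.

desc(E)\{E}={D}; candidates ⊆ {A,L,N,P,R}.
E↔D: latent back-door arc(s) into E.
size 0: {}; under {} E still reaches {A,D,L,N,P,R} ∋ D.
size 1: {A}, {L}, {N} …(+2); under {A} E still reaches {D,L,N,P,R} ∋ D.
size 2: {A,L}, {A,N}, {A,P} …(+7); under {A,L} E still reaches {D,N,P,R} ∋ D.
E↔D cannot be blocked by any observed set — no back-door set.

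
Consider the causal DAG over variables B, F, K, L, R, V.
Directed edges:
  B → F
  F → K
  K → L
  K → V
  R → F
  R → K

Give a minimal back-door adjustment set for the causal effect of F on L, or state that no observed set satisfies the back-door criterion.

desc(F)\{F}={K,L,V}; candidates ⊆ {B,R}.
size 0: {}; under {} F still reaches {B,K,L,R,V} ∋ L.
{R}: F⊥L given {R} in G with F→· removed — back-door holds.

F→L: minimal back-door set {R}.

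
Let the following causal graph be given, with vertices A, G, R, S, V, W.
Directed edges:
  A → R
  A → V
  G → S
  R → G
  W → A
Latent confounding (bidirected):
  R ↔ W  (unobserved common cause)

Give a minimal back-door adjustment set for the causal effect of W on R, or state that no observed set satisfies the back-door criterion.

desc(W)\{W}={A,G,R,S,V}; candidates ⊆ {—}.
W↔R: latent back-door arc(s) into W.
size 0: {}; under {} W still reaches {G,R,S} ∋ R.
W↔R cannot be blocked by any observed set — no back-door set.

W→R: no observed back-door set.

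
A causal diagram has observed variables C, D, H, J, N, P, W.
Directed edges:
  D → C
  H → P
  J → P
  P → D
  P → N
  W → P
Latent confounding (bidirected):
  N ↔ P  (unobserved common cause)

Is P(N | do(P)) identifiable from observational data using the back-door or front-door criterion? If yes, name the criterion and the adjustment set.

desc(P)\{P}={C,D,N}; candidates ⊆ {H,J,W}.
P↔N: latent back-door arc(s) into P.
size 0: {}; under {} P still reaches {H,J,N,W} ∋ N.
size 1: {H}, {J}, {W}; under {H} P still reaches {J,N,W} ∋ N.
size 2: {H,J}, {H,W}, {J,W}; under {H,J} P still reaches {N,W} ∋ N.
P↔N cannot be blocked by any observed set — no back-door set.
No mediator lies on a directed P→…→N path.
Neither criterion identifies P(N|do(P)) in this graph.

P(N|do(P)): not identifiable (no BD/FD set).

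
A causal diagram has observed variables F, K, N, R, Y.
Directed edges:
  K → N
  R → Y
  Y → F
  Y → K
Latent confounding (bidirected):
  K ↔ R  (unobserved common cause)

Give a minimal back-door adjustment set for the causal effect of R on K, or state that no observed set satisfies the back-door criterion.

R→K: no observed back-door set.

desc(R)\{R}={F,K,N,Y}; candidates ⊆ {—}.
R↔K: latent back-door arc(s) into R.
size 0: {}; under {} R still reaches {K,N} ∋ K.
R↔K cannot be blocked by any observed set — no back-door set.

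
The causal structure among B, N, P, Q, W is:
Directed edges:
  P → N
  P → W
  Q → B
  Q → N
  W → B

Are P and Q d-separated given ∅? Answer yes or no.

Bayes-Ball from P | ∅ reaches {B,N,W}.
Q ∉ reach(P|∅) ⇒ P ⊥ Q | ∅.

Yes — P ⊥ Q | ∅.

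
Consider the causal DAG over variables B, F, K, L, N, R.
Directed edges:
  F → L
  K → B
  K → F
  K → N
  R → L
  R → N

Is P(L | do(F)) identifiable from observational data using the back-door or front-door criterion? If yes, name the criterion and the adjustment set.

P(L|do(F)): backdoor, adjust for ∅.

desc(F)\{F}={L}; candidates ⊆ {B,K,N,R}.
∅: F⊥L given ∅ in G with F→· removed — back-door holds.
P(L|do(F)) = P(L|F) — no adjustment needed.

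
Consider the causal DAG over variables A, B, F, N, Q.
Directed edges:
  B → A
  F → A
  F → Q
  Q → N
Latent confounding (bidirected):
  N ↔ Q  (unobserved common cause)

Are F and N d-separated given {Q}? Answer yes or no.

Bayes-Ball from F | {Q} reaches {A,N}.
N ∈ reach(F|{Q}) ⇒ F ⊥̸ N | {Q}.

No — F and N are d-connected given {Q}.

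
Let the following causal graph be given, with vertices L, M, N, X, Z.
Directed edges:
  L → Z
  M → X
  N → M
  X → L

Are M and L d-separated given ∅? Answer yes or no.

No — M and L are d-connected given ∅.

Bayes-Ball from M | ∅ reaches {L,N,X,Z}.
L ∈ reach(M|∅) ⇒ M ⊥̸ L | ∅.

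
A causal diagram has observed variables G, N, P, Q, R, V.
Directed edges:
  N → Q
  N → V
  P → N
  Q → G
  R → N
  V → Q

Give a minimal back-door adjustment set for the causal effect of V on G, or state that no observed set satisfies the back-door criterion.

V→G: minimal back-door set {N}.

desc(V)\{V}={G,Q}; candidates ⊆ {N,P,R}.
size 0: {}; under {} V still reaches {G,N,P,Q,R} ∋ G.
{N}: V⊥G given {N} in G with V→· removed — back-door holds.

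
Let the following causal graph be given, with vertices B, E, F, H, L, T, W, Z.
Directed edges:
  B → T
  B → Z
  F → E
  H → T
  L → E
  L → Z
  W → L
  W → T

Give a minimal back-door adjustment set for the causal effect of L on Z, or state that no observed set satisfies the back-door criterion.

L→Z: minimal back-door set ∅.

desc(L)\{L}={E,Z}; candidates ⊆ {B,F,H,T,W}.
∅: L⊥Z given ∅ in G with L→· removed — back-door holds.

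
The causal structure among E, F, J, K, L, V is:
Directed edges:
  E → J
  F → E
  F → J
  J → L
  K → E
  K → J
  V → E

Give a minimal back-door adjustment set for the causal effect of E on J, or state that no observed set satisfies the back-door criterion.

desc(E)\{E}={J,L}; candidates ⊆ {F,K,V}.
size 0: {}; under {} E still reaches {F,J,K,L,V} ∋ J.
size 1: {F}, {K}, {V}; under {F} E still reaches {J,K,L,V} ∋ J.
{F,K}: E⊥J given {F,K} in G with E→· removed — back-door holds.

E→J: minimal back-door set {F, K}.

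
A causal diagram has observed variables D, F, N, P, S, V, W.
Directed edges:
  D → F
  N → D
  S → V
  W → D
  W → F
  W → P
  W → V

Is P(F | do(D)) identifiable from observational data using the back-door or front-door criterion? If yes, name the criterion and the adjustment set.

P(F|do(D)): backdoor, adjust for {W}.

desc(D)\{D}={F}; candidates ⊆ {N,P,S,V,W}.
size 0: {}; under {} D still reaches {F,N,P,V,W} ∋ F.
{W}: D⊥F given {W} in G with D→· removed — back-door holds.
P(F|do(D)) = Σ_{W} P(F|D,W)·P(W).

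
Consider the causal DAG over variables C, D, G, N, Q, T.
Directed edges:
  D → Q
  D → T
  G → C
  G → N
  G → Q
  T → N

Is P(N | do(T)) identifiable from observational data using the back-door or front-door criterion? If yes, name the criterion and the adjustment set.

desc(T)\{T}={N}; candidates ⊆ {C,D,G,Q}.
∅: T⊥N given ∅ in G with T→· removed — back-door holds.
P(N|do(T)) = P(N|T) — no adjustment needed.

P(N|do(T)): backdoor, adjust for ∅.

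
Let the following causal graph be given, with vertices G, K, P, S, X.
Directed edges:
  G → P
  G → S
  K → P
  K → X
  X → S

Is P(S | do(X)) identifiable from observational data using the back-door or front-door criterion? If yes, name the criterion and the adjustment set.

desc(X)\{X}={S}; candidates ⊆ {G,K,P}.
∅: X⊥S given ∅ in G with X→· removed — back-door holds.
P(S|do(X)) = P(S|X) — no adjustment needed.

P(S|do(X)): backdoor, adjust for ∅.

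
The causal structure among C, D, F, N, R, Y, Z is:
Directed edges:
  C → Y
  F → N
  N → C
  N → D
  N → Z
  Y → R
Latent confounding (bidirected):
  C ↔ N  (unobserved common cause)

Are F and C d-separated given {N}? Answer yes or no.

No — F and C are d-connected given {N}.

Bayes-Ball from F | {N} reaches {C,R,Y}.
C ∈ reach(F|{N}) ⇒ F ⊥̸ C | {N}.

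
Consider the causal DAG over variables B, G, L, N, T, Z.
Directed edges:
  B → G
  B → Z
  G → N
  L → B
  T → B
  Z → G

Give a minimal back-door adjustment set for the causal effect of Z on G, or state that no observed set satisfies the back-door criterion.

Z→G: minimal back-door set {B}.

desc(Z)\{Z}={G,N}; candidates ⊆ {B,L,T}.
size 0: {}; under {} Z still reaches {B,G,L,N,T} ∋ G.
{B}: Z⊥G given {B} in G with Z→· removed — back-door holds.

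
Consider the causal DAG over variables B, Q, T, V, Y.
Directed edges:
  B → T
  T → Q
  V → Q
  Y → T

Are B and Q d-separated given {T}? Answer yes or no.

Yes — B ⊥ Q | {T}.

Bayes-Ball from B | {T} reaches {Y}.
Q ∉ reach(B|{T}) ⇒ B ⊥ Q | {T}.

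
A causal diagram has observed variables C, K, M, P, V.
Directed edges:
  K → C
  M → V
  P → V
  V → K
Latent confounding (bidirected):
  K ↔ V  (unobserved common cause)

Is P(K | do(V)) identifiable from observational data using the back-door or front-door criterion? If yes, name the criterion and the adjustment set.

desc(V)\{V}={C,K}; candidates ⊆ {M,P}.
V↔K: latent back-door arc(s) into V.
size 0: {}; under {} V still reaches {C,K,M,P} ∋ K.
size 1: {M}, {P}; under {M} V still reaches {C,K,P} ∋ K.
size 2: {M,P}; under {M,P} V still reaches {C,K} ∋ K.
V↔K cannot be blocked by any observed set — no back-door set.
No mediator lies on a directed V→…→K path.
Neither criterion identifies P(K|do(V)) in this graph.

P(K|do(V)): not identifiable (no BD/FD set).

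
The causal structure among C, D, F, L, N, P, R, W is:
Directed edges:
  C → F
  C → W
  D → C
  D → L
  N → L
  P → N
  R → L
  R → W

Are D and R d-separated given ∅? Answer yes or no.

Bayes-Ball from D | ∅ reaches {C,F,L,W}.
R ∉ reach(D|∅) ⇒ D ⊥ R | ∅.

Yes — D ⊥ R | ∅.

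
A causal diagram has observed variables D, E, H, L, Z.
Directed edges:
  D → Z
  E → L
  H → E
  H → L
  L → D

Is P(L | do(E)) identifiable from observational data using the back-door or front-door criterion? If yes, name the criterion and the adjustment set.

desc(E)\{E}={D,L,Z}; candidates ⊆ {H}.
size 0: {}; under {} E still reaches {D,H,L,Z} ∋ L.
{H}: E⊥L given {H} in G with E→· removed — back-door holds.
P(L|do(E)) = Σ_{H} P(L|E,H)·P(H).

P(L|do(E)): backdoor, adjust for {H}.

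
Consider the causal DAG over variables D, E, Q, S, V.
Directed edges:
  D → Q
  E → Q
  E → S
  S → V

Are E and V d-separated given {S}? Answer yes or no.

Yes — E ⊥ V | {S}.

Bayes-Ball from E | {S} reaches {Q}.
V ∉ reach(E|{S}) ⇒ E ⊥ V | {S}.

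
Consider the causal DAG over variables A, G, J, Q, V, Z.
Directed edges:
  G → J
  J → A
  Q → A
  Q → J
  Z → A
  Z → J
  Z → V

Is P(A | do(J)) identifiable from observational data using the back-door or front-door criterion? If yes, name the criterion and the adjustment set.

P(A|do(J)): backdoor, adjust for {Q, Z}.

desc(J)\{J}={A}; candidates ⊆ {G,Q,V,Z}.
size 0: {}; under {} J still reaches {A,G,Q,V,Z} ∋ A.
size 1: {G}, {Q}, {V} …(+1); under {G} J still reaches {A,Q,V,Z} ∋ A.
{Q,Z}: J⊥A given {Q,Z} in G with J→· removed — back-door holds.
P(A|do(J)) = Σ_{Q,Z} P(A|J,Q,Z)·P(Q,Z).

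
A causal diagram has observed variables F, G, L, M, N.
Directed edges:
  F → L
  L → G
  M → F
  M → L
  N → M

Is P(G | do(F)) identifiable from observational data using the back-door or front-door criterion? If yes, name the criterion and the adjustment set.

P(G|do(F)): backdoor, adjust for {M}.

desc(F)\{F}={G,L}; candidates ⊆ {M,N}.
size 0: {}; under {} F still reaches {G,L,M,N} ∋ G.
{M}: F⊥G given {M} in G with F→· removed — back-door holds.
P(G|do(F)) = Σ_{M} P(G|F,M)·P(M).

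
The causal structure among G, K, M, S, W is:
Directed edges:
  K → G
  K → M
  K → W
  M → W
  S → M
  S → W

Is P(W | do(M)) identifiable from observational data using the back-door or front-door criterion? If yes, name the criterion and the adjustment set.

desc(M)\{M}={W}; candidates ⊆ {G,K,S}.
size 0: {}; under {} M still reaches {G,K,S,W} ∋ W.
size 1: {G}, {K}, {S}; under {G} M still reaches {K,S,W} ∋ W.
{K,S}: M⊥W given {K,S} in G with M→· removed — back-door holds.
P(W|do(M)) = Σ_{K,S} P(W|M,K,S)·P(K,S).

P(W|do(M)): backdoor, adjust for {K, S}.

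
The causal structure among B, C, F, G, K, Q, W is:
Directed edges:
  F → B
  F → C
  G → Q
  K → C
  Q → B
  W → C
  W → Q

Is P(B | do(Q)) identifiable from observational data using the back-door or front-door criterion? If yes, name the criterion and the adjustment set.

P(B|do(Q)): backdoor, adjust for ∅.

desc(Q)\{Q}={B}; candidates ⊆ {C,F,G,K,W}.
∅: Q⊥B given ∅ in G with Q→· removed — back-door holds.
P(B|do(Q)) = P(B|Q) — no adjustment needed.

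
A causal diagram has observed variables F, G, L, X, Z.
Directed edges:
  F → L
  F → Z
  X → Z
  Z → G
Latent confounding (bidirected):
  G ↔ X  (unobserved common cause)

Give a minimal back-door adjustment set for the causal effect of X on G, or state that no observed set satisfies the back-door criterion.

desc(X)\{X}={G,Z}; candidates ⊆ {F,L}.
X↔G: latent back-door arc(s) into X.
size 0: {}; under {} X still reaches {G} ∋ G.
size 1: {F}, {L}; under {F} X still reaches {G} ∋ G.
size 2: {F,L}; under {F,L} X still reaches {G} ∋ G.
X↔G cannot be blocked by any observed set — no back-door set.

X→G: no observed back-door set.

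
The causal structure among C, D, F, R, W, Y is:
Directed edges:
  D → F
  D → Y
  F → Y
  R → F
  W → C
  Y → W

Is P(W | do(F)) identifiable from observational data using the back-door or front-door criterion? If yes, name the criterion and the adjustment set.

P(W|do(F)): backdoor, adjust for {D}.

desc(F)\{F}={C,W,Y}; candidates ⊆ {D,R}.
size 0: {}; under {} F still reaches {C,D,R,W,Y} ∋ W.
{D}: F⊥W given {D} in G with F→· removed — back-door holds.
P(W|do(F)) = Σ_{D} P(W|F,D)·P(D).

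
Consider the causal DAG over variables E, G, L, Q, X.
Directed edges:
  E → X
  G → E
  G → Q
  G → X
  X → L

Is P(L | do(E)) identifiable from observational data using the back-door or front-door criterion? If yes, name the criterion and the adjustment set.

desc(E)\{E}={L,X}; candidates ⊆ {G,Q}.
size 0: {}; under {} E still reaches {G,L,Q,X} ∋ L.
{G}: E⊥L given {G} in G with E→· removed — back-door holds.
P(L|do(E)) = Σ_{G} P(L|E,G)·P(G).

P(L|do(E)): backdoor, adjust for {G}.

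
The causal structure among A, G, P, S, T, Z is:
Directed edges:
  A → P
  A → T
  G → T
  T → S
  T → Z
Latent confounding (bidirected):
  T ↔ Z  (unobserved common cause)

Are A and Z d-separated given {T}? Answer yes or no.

Bayes-Ball from A | {T} reaches {G,P,Z}.
Z ∈ reach(A|{T}) ⇒ A ⊥̸ Z | {T}.

No — A and Z are d-connected given {T}.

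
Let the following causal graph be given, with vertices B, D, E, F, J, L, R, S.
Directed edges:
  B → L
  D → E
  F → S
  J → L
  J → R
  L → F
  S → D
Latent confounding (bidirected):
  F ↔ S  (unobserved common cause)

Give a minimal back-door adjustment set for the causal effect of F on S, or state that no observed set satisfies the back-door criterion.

desc(F)\{F}={D,E,S}; candidates ⊆ {B,J,L,R}.
F↔S: latent back-door arc(s) into F.
size 0: {}; under {} F still reaches {B,D,E,J,L,R,S} ∋ S.
size 1: {B}, {J}, {L} …(+1); under {B} F still reaches {D,E,J,L,R,S} ∋ S.
size 2: {B,J}, {B,L}, {B,R} …(+3); under {B,J} F still reaches {D,E,L,S} ∋ S.
F↔S cannot be blocked by any observed set — no back-door set.

F→S: no observed back-door set.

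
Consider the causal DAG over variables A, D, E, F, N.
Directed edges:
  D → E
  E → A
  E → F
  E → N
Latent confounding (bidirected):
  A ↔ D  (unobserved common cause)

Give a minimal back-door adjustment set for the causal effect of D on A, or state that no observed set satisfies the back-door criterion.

desc(D)\{D}={A,E,F,N}; candidates ⊆ {—}.
D↔A: latent back-door arc(s) into D.
size 0: {}; under {} D still reaches {A} ∋ A.
D↔A cannot be blocked by any observed set — no back-door set.

D→A: no observed back-door set.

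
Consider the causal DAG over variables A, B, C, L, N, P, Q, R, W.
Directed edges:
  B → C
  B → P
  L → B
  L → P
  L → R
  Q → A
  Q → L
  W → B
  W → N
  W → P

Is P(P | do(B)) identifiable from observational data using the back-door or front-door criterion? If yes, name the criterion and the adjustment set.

desc(B)\{B}={C,P}; candidates ⊆ {A,L,N,Q,R,W}.
size 0: {}; under {} B still reaches {A,L,N,P,Q,R,W} ∋ P.
size 1: {A}, {L}, {N} …(+3); under {A} B still reaches {L,N,P,Q,R,W} ∋ P.
{L,W}: B⊥P given {L,W} in G with B→· removed — back-door holds.
P(P|do(B)) = Σ_{L,W} P(P|B,L,W)·P(L,W).

P(P|do(B)): backdoor, adjust for {L, W}.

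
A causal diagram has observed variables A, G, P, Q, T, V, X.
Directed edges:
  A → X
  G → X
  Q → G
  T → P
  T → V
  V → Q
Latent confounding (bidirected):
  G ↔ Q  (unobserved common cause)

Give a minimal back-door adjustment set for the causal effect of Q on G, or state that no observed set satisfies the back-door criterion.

Q→G: no observed back-door set.

desc(Q)\{Q}={G,X}; candidates ⊆ {A,P,T,V}.
Q↔G: latent back-door arc(s) into Q.
size 0: {}; under {} Q still reaches {G,P,T,V,X} ∋ G.
size 1: {A}, {P}, {T} …(+1); under {A} Q still reaches {G,P,T,V,X} ∋ G.
size 2: {A,P}, {A,T}, {A,V} …(+3); under {A,P} Q still reaches {G,T,V,X} ∋ G.
Q↔G cannot be blocked by any observed set — no back-door set.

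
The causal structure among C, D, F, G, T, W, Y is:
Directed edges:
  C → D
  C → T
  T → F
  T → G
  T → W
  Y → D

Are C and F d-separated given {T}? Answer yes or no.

Yes — C ⊥ F | {T}.

Bayes-Ball from C | {T} reaches {D}.
F ∉ reach(C|{T}) ⇒ C ⊥ F | {T}.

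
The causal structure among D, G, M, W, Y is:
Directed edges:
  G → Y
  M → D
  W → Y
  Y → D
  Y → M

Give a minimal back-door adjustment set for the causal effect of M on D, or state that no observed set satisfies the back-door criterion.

M→D: minimal back-door set {Y}.

desc(M)\{M}={D}; candidates ⊆ {G,W,Y}.
size 0: {}; under {} M still reaches {D,G,W,Y} ∋ D.
{Y}: M⊥D given {Y} in G with M→· removed — back-door holds.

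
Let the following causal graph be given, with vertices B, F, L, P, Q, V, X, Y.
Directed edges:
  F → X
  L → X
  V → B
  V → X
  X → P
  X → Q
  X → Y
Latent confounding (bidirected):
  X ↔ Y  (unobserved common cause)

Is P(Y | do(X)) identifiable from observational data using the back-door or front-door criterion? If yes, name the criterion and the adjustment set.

desc(X)\{X}={P,Q,Y}; candidates ⊆ {B,F,L,V}.
X↔Y: latent back-door arc(s) into X.
size 0: {}; under {} X still reaches {B,F,L,V,Y} ∋ Y.
size 1: {B}, {F}, {L} …(+1); under {B} X still reaches {F,L,V,Y} ∋ Y.
size 2: {B,F}, {B,L}, {B,V} …(+3); under {B,F} X still reaches {L,V,Y} ∋ Y.
X↔Y cannot be blocked by any observed set — no back-door set.
No mediator lies on a directed X→…→Y path.
Neither criterion identifies P(Y|do(X)) in this graph.

P(Y|do(X)): not identifiable (no BD/FD set).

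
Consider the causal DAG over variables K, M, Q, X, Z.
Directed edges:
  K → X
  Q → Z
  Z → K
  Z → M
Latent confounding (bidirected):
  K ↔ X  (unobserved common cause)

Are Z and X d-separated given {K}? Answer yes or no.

No — Z and X are d-connected given {K}.

Bayes-Ball from Z | {K} reaches {M,Q,X}.
X ∈ reach(Z|{K}) ⇒ Z ⊥̸ X | {K}.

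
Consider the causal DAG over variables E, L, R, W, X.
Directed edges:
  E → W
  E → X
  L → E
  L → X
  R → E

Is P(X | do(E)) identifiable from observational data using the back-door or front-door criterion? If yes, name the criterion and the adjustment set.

desc(E)\{E}={W,X}; candidates ⊆ {L,R}.
size 0: {}; under {} E still reaches {L,R,X} ∋ X.
{L}: E⊥X given {L} in G with E→· removed — back-door holds.
P(X|do(E)) = Σ_{L} P(X|E,L)·P(L).

P(X|do(E)): backdoor, adjust for {L}.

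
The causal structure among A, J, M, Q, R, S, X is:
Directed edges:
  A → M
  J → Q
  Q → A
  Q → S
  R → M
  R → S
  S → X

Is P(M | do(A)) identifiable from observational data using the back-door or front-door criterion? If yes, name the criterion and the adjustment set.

P(M|do(A)): backdoor, adjust for ∅.

desc(A)\{A}={M}; candidates ⊆ {J,Q,R,S,X}.
∅: A⊥M given ∅ in G with A→· removed — back-door holds.
P(M|do(A)) = P(M|A) — no adjustment needed.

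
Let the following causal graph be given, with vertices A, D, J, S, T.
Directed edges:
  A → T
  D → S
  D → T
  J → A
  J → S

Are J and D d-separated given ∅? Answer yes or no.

Bayes-Ball from J | ∅ reaches {A,S,T}.
D ∉ reach(J|∅) ⇒ J ⊥ D | ∅.

Yes — J ⊥ D | ∅.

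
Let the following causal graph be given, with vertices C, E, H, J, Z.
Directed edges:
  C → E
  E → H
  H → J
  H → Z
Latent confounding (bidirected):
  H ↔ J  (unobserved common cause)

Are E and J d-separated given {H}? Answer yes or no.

No — E and J are d-connected given {H}.

Bayes-Ball from E | {H} reaches {C,J}.
J ∈ reach(E|{H}) ⇒ E ⊥̸ J | {H}.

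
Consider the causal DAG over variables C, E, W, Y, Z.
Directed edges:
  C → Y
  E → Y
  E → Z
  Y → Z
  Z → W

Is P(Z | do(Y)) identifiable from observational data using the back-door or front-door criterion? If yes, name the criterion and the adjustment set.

desc(Y)\{Y}={W,Z}; candidates ⊆ {C,E}.
size 0: {}; under {} Y still reaches {C,E,W,Z} ∋ Z.
{E}: Y⊥Z given {E} in G with Y→· removed — back-door holds.
P(Z|do(Y)) = Σ_{E} P(Z|Y,E)·P(E).

P(Z|do(Y)): backdoor, adjust for {E}.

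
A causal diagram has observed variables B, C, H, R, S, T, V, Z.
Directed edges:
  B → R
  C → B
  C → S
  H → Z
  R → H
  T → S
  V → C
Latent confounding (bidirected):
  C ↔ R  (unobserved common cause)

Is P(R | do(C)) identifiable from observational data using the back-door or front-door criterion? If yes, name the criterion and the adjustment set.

P(R|do(C)): frontdoor, adjust for {B}.

desc(C)\{C}={B,H,R,S,Z}; candidates ⊆ {T,V}.
C↔R: latent back-door arc(s) into C.
size 0: {}; under {} C still reaches {H,R,V,Z} ∋ R.
size 1: {T}, {V}; under {T} C still reaches {H,R,V,Z} ∋ R.
size 2: {T,V}; under {T,V} C still reaches {H,R,Z} ∋ R.
C↔R cannot be blocked by any observed set — no back-door set.
{B}: (i) intercepts every directed C→R path; (ii) no back-door C→{B}; (iii) {C} blocks every back-door {B}→R. Front-door holds.
P(R|do(C)) = Σ_{B} P(B|C) Σ_{C'} P(R|B,C')P(C').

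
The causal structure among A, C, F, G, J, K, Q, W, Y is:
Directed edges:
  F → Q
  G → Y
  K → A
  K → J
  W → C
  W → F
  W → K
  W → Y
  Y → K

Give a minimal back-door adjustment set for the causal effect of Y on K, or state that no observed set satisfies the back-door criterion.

Y→K: minimal back-door set {W}.

desc(Y)\{Y}={A,J,K}; candidates ⊆ {C,F,G,Q,W}.
size 0: {}; under {} Y still reaches {A,C,F,G,J,K,Q,W} ∋ K.
{W}: Y⊥K given {W} in G with Y→· removed — back-door holds.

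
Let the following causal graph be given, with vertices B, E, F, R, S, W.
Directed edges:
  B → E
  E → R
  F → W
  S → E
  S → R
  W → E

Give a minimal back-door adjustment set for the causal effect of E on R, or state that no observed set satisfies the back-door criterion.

E→R: minimal back-door set {S}.

desc(E)\{E}={R}; candidates ⊆ {B,F,S,W}.
size 0: {}; under {} E still reaches {B,F,R,S,W} ∋ R.
{S}: E⊥R given {S} in G with E→· removed — back-door holds.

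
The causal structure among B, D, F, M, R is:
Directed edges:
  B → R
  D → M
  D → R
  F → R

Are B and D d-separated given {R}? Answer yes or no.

No — B and D are d-connected given {R}.

Bayes-Ball from B | {R} reaches {D,F,M}.
D ∈ reach(B|{R}) ⇒ B ⊥̸ D | {R}.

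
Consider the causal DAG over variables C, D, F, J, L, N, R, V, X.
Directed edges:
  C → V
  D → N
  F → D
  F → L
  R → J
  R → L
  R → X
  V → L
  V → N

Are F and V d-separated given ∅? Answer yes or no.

Yes — F ⊥ V | ∅.

Bayes-Ball from F | ∅ reaches {D,L,N}.
V ∉ reach(F|∅) ⇒ F ⊥ V | ∅.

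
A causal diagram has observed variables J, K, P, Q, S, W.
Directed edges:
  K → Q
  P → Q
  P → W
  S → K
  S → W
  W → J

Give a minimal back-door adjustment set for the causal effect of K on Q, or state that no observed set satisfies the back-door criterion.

K→Q: minimal back-door set ∅.

desc(K)\{K}={Q}; candidates ⊆ {J,P,S,W}.
∅: K⊥Q given ∅ in G with K→· removed — back-door holds.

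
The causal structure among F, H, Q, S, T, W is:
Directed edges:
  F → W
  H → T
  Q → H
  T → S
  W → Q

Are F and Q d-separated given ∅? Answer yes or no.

No — F and Q are d-connected given ∅.

Bayes-Ball from F | ∅ reaches {H,Q,S,T,W}.
Q ∈ reach(F|∅) ⇒ F ⊥̸ Q | ∅.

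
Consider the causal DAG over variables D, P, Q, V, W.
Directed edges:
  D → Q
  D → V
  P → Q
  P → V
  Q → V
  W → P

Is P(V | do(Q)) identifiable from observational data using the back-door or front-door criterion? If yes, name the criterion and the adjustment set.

desc(Q)\{Q}={V}; candidates ⊆ {D,P,W}.
size 0: {}; under {} Q still reaches {D,P,V,W} ∋ V.
size 1: {D}, {P}, {W}; under {D} Q still reaches {P,V,W} ∋ V.
{D,P}: Q⊥V given {D,P} in G with Q→· removed — back-door holds.
P(V|do(Q)) = Σ_{D,P} P(V|Q,D,P)·P(D,P).

P(V|do(Q)): backdoor, adjust for {D, P}.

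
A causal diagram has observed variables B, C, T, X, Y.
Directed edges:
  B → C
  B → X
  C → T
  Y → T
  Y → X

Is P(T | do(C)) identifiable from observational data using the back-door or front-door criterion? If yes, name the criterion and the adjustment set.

P(T|do(C)): backdoor, adjust for ∅.

desc(C)\{C}={T}; candidates ⊆ {B,X,Y}.
∅: C⊥T given ∅ in G with C→· removed — back-door holds.
P(T|do(C)) = P(T|C) — no adjustment needed.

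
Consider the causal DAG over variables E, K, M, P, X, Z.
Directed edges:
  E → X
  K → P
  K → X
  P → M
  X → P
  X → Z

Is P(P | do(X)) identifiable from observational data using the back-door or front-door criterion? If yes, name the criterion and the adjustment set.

P(P|do(X)): backdoor, adjust for {K}.

desc(X)\{X}={M,P,Z}; candidates ⊆ {E,K}.
size 0: {}; under {} X still reaches {E,K,M,P} ∋ P.
{K}: X⊥P given {K} in G with X→· removed — back-door holds.
P(P|do(X)) = Σ_{K} P(P|X,K)·P(K).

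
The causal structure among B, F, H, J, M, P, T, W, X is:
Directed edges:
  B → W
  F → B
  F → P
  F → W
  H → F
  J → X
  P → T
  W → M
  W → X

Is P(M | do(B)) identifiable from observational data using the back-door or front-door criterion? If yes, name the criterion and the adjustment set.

P(M|do(B)): backdoor, adjust for {F}.

desc(B)\{B}={M,W,X}; candidates ⊆ {F,H,J,P,T}.
size 0: {}; under {} B still reaches {F,H,M,P,T,W,X} ∋ M.
{F}: B⊥M given {F} in G with B→· removed — back-door holds.
P(M|do(B)) = Σ_{F} P(M|B,F)·P(F).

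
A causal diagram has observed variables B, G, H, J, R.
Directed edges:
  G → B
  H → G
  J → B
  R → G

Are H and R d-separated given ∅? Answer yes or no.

Bayes-Ball from H | ∅ reaches {B,G}.
R ∉ reach(H|∅) ⇒ H ⊥ R | ∅.

Yes — H ⊥ R | ∅.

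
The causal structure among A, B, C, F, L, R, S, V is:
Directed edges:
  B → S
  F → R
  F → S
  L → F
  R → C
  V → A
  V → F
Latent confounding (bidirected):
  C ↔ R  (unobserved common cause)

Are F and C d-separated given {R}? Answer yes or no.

Bayes-Ball from F | {R} reaches {A,C,L,S,V}.
C ∈ reach(F|{R}) ⇒ F ⊥̸ C | {R}.

No — F and C are d-connected given {R}.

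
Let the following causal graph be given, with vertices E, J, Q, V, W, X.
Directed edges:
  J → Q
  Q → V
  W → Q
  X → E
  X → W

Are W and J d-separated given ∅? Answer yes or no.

Bayes-Ball from W | ∅ reaches {E,Q,V,X}.
J ∉ reach(W|∅) ⇒ W ⊥ J | ∅.

Yes — W ⊥ J | ∅.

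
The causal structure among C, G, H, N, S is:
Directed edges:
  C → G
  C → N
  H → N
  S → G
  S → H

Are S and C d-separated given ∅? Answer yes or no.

Bayes-Ball from S | ∅ reaches {G,H,N}.
C ∉ reach(S|∅) ⇒ S ⊥ C | ∅.

Yes — S ⊥ C | ∅.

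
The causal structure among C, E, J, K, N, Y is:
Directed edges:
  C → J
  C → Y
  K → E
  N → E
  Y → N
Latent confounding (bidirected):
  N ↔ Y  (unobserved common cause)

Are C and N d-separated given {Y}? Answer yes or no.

Bayes-Ball from C | {Y} reaches {E,J,N}.
N ∈ reach(C|{Y}) ⇒ C ⊥̸ N | {Y}.

No — C and N are d-connected given {Y}.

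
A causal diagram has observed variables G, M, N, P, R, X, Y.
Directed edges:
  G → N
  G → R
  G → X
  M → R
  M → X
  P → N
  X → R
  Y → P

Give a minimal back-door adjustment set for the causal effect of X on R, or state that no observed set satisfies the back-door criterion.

X→R: minimal back-door set {G, M}.

desc(X)\{X}={R}; candidates ⊆ {G,M,N,P,Y}.
size 0: {}; under {} X still reaches {G,M,N,R} ∋ R.
size 1: {G}, {M}, {N} …(+2); under {G} X still reaches {M,R} ∋ R.
{G,M}: X⊥R given {G,M} in G with X→· removed — back-door holds.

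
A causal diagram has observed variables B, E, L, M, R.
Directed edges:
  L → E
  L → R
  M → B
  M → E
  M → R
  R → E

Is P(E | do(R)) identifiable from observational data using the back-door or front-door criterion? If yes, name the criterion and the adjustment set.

desc(R)\{R}={E}; candidates ⊆ {B,L,M}.
size 0: {}; under {} R still reaches {B,E,L,M} ∋ E.
size 1: {B}, {L}, {M}; under {B} R still reaches {E,L,M} ∋ E.
{L,M}: R⊥E given {L,M} in G with R→· removed — back-door holds.
P(E|do(R)) = Σ_{L,M} P(E|R,L,M)·P(L,M).

P(E|do(R)): backdoor, adjust for {L, M}.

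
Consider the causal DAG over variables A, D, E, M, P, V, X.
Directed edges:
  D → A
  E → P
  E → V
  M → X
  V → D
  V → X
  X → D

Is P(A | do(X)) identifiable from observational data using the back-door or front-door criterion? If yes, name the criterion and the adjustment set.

P(A|do(X)): backdoor, adjust for {V}.

desc(X)\{X}={A,D}; candidates ⊆ {E,M,P,V}.
size 0: {}; under {} X still reaches {A,D,E,M,P,V} ∋ A.
{V}: X⊥A given {V} in G with X→· removed — back-door holds.
P(A|do(X)) = Σ_{V} P(A|X,V)·P(V).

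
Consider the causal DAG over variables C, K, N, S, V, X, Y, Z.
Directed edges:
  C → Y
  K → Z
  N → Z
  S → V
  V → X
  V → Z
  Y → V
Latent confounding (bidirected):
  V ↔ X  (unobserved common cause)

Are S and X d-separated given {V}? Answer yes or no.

No — S and X are d-connected given {V}.

Bayes-Ball from S | {V} reaches {C,X,Y}.
X ∈ reach(S|{V}) ⇒ S ⊥̸ X | {V}.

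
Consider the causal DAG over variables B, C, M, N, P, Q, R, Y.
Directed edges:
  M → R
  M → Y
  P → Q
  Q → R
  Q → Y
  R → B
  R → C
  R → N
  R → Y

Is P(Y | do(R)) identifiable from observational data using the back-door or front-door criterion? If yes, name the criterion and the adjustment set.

P(Y|do(R)): backdoor, adjust for {M, Q}.

desc(R)\{R}={B,C,N,Y}; candidates ⊆ {M,P,Q}.
size 0: {}; under {} R still reaches {M,P,Q,Y} ∋ Y.
size 1: {M}, {P}, {Q}; under {M} R still reaches {P,Q,Y} ∋ Y.
{M,Q}: R⊥Y given {M,Q} in G with R→· removed — back-door holds.
P(Y|do(R)) = Σ_{M,Q} P(Y|R,M,Q)·P(M,Q).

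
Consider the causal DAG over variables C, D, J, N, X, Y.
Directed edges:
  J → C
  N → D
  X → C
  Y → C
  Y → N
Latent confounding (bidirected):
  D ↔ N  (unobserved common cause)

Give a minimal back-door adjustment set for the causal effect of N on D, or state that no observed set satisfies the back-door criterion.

desc(N)\{N}={D}; candidates ⊆ {C,J,X,Y}.
N↔D: latent back-door arc(s) into N.
size 0: {}; under {} N still reaches {C,D,Y} ∋ D.
size 1: {C}, {J}, {X} …(+1); under {C} N still reaches {D,J,X,Y} ∋ D.
size 2: {C,J}, {C,X}, {C,Y} …(+3); under {C,J} N still reaches {D,X,Y} ∋ D.
N↔D cannot be blocked by any observed set — no back-door set.

N→D: no observed back-door set.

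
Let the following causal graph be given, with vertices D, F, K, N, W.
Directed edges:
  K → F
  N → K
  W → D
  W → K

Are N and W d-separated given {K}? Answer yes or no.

Bayes-Ball from N | {K} reaches {D,W}.
W ∈ reach(N|{K}) ⇒ N ⊥̸ W | {K}.

No — N and W are d-connected given {K}.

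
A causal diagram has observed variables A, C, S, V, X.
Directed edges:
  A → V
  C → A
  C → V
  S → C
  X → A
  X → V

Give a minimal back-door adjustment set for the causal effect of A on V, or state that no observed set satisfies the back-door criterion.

A→V: minimal back-door set {C, X}.

desc(A)\{A}={V}; candidates ⊆ {C,S,X}.
size 0: {}; under {} A still reaches {C,S,V,X} ∋ V.
size 1: {C}, {S}, {X}; under {C} A still reaches {V,X} ∋ V.
{C,X}: A⊥V given {C,X} in G with A→· removed — back-door holds.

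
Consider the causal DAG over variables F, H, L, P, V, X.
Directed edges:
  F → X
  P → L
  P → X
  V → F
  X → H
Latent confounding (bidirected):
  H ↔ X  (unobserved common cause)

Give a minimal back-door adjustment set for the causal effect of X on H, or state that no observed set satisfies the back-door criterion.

desc(X)\{X}={H}; candidates ⊆ {F,L,P,V}.
X↔H: latent back-door arc(s) into X.
size 0: {}; under {} X still reaches {F,H,L,P,V} ∋ H.
size 1: {F}, {L}, {P} …(+1); under {F} X still reaches {H,L,P} ∋ H.
size 2: {F,L}, {F,P}, {F,V} …(+3); under {F,L} X still reaches {H,P} ∋ H.
X↔H cannot be blocked by any observed set — no back-door set.

X→H: no observed back-door set.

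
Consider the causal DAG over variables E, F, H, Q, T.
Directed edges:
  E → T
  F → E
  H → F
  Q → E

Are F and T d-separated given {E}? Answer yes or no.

Yes — F ⊥ T | {E}.

Bayes-Ball from F | {E} reaches {H,Q}.
T ∉ reach(F|{E}) ⇒ F ⊥ T | {E}.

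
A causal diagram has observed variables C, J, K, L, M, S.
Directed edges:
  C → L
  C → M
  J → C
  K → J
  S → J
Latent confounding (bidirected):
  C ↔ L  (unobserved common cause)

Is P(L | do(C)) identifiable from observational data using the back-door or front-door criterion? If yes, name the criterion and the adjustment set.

P(L|do(C)): not identifiable (no BD/FD set).

desc(C)\{C}={L,M}; candidates ⊆ {J,K,S}.
C↔L: latent back-door arc(s) into C.
size 0: {}; under {} C still reaches {J,K,L,S} ∋ L.
size 1: {J}, {K}, {S}; under {J} C still reaches {L} ∋ L.
size 2: {J,K}, {J,S}, {K,S}; under {J,K} C still reaches {L} ∋ L.
C↔L cannot be blocked by any observed set — no back-door set.
No mediator lies on a directed C→…→L path.
Neither criterion identifies P(L|do(C)) in this graph.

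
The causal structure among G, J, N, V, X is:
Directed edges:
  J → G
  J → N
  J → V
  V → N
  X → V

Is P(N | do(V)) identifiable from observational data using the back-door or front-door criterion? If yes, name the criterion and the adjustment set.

P(N|do(V)): backdoor, adjust for {J}.

desc(V)\{V}={N}; candidates ⊆ {G,J,X}.
size 0: {}; under {} V still reaches {G,J,N,X} ∋ N.
{J}: V⊥N given {J} in G with V→· removed — back-door holds.
P(N|do(V)) = Σ_{J} P(N|V,J)·P(J).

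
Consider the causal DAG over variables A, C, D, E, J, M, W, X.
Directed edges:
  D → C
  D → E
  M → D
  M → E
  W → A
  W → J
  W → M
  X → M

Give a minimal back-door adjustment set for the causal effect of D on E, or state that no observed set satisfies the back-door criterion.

D→E: minimal back-door set {M}.

desc(D)\{D}={C,E}; candidates ⊆ {A,J,M,W,X}.
size 0: {}; under {} D still reaches {A,E,J,M,W,X} ∋ E.
{M}: D⊥E given {M} in G with D→· removed — back-door holds.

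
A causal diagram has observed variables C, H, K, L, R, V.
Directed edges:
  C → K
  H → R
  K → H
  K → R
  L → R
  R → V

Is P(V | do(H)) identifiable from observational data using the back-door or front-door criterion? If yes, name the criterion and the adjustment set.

desc(H)\{H}={R,V}; candidates ⊆ {C,K,L}.
size 0: {}; under {} H still reaches {C,K,R,V} ∋ V.
{K}: H⊥V given {K} in G with H→· removed — back-door holds.
P(V|do(H)) = Σ_{K} P(V|H,K)·P(K).

P(V|do(H)): backdoor, adjust for {K}.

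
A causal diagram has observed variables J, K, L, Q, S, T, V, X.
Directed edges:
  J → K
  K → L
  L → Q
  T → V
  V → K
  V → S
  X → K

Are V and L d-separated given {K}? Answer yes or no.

Yes — V ⊥ L | {K}.

Bayes-Ball from V | {K} reaches {J,S,T,X}.
L ∉ reach(V|{K}) ⇒ V ⊥ L | {K}.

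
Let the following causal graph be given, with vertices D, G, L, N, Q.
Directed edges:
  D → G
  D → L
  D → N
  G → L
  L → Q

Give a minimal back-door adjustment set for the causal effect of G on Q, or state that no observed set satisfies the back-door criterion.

desc(G)\{G}={L,Q}; candidates ⊆ {D,N}.
size 0: {}; under {} G still reaches {D,L,N,Q} ∋ Q.
{D}: G⊥Q given {D} in G with G→· removed — back-door holds.

G→Q: minimal back-door set {D}.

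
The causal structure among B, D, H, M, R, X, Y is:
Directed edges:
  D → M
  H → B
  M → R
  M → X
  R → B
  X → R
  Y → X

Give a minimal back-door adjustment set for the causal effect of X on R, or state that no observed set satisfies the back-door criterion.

X→R: minimal back-door set {M}.

desc(X)\{X}={B,R}; candidates ⊆ {D,H,M,Y}.
size 0: {}; under {} X still reaches {B,D,M,R,Y} ∋ R.
{M}: X⊥R given {M} in G with X→· removed — back-door holds.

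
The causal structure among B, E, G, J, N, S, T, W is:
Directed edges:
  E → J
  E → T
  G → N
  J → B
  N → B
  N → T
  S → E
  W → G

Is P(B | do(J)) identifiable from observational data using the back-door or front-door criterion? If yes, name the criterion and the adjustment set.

desc(J)\{J}={B}; candidates ⊆ {E,G,N,S,T,W}.
∅: J⊥B given ∅ in G with J→· removed — back-door holds.
P(B|do(J)) = P(B|J) — no adjustment needed.

P(B|do(J)): backdoor, adjust for ∅.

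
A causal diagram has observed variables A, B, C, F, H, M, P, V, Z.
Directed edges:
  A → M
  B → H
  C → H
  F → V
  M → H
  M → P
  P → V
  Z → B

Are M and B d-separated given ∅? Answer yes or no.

Yes — M ⊥ B | ∅.

Bayes-Ball from M | ∅ reaches {A,H,P,V}.
B ∉ reach(M|∅) ⇒ M ⊥ B | ∅.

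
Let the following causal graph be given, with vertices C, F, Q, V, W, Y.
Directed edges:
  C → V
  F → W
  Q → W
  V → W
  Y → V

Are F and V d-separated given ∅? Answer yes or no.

Yes — F ⊥ V | ∅.

Bayes-Ball from F | ∅ reaches {W}.
V ∉ reach(F|∅) ⇒ F ⊥ V | ∅.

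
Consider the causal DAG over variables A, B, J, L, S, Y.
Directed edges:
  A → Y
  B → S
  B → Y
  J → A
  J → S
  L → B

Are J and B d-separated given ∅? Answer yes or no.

Yes — J ⊥ B | ∅.

Bayes-Ball from J | ∅ reaches {A,S,Y}.
B ∉ reach(J|∅) ⇒ J ⊥ B | ∅.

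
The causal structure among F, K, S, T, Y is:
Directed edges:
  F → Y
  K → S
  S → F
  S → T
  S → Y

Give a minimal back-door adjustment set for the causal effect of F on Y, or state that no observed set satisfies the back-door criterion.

F→Y: minimal back-door set {S}.

desc(F)\{F}={Y}; candidates ⊆ {K,S,T}.
size 0: {}; under {} F still reaches {K,S,T,Y} ∋ Y.
{S}: F⊥Y given {S} in G with F→· removed — back-door holds.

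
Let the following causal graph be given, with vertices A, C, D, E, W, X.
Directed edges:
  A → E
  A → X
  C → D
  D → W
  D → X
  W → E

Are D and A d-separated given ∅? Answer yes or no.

Yes — D ⊥ A | ∅.

Bayes-Ball from D | ∅ reaches {C,E,W,X}.
A ∉ reach(D|∅) ⇒ D ⊥ A | ∅.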